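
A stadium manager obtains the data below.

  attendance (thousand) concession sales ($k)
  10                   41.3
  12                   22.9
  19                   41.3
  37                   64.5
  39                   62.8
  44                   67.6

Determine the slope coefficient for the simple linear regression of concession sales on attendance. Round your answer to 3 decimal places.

n = 6, Σx = 161, Σy = 300.4, Σxy = 9282.6, Σx² = 5431
Sxx = Σx² − (Σx)²/n = 5431 − 4320.166667 = 1110.833333
Sxy = Σxy − (Σx)(Σy)/n = 9282.6 − 8060.733333 = 1221.866667
b = Sxy/Sxx = 1221.866667/1110.833333 = 1.099955

1.100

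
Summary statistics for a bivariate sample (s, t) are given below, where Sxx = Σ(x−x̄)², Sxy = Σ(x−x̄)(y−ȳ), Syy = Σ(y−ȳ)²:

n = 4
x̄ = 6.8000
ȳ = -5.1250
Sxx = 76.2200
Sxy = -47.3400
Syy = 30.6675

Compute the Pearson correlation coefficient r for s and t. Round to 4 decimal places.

-0.9792

r = Sxy/√(Sxx·Syy) = -47.34/√(2337.47685) = -47.34/48.347460 = -0.979162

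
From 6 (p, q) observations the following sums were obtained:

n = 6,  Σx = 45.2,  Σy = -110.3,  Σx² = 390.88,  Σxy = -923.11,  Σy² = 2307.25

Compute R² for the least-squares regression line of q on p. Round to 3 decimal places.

0.603

Sxx = Σx² − (Σx)²/n = 390.88 − 340.506667 = 50.373333
Sxy = Σxy − (Σx)(Σy)/n = -923.11 − (-830.926667) = -92.183333
Syy = Σy² − (Σy)²/n = 2307.25 − 2027.681667 = 279.568333
R² = Sxy²/(Sxx·Syy) = (-92.183333)²/(50.373333·279.568333) = 0.603415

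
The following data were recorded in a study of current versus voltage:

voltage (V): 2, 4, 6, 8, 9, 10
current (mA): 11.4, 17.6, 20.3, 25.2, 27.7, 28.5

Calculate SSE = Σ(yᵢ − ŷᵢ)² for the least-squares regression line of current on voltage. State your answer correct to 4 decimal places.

3.0594

n = 6, Σx = 39, Σy = 130.7, Σxy = 950.9, Σx² = 301, Σy² = 3066.39
Sxx = Σx² − (Σx)²/n = 301 − 253.5 = 47.5
Sxy = Σxy − (Σx)(Σy)/n = 950.9 − 849.55 = 101.35
Syy = Σy² − (Σy)²/n = 3066.39 − 2847.081667 = 219.308333
b = Sxy/Sxx = 101.35/47.5 = 2.133684
SSE = Syy − b·Sxy = 219.308333 − 2.133684·101.35 = 3.059439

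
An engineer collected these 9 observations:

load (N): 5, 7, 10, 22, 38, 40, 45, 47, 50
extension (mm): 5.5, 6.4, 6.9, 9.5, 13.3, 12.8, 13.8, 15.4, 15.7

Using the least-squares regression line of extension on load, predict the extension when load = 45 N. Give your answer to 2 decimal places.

n = 9, Σx = 264, Σy = 99.3, Σxy = 3497.5, Σx² = 10436
Sxx = Σx² − (Σx)²/n = 10436 − 7744 = 2692
Sxy = Σxy − (Σx)(Σy)/n = 3497.5 − 2912.8 = 584.7
b = Sxy/Sxx = 584.7/2692 = 0.217199
a = ȳ − b·x̄ = 11.033333 − 0.217199·29.333333 = 4.662159
ŷ(45) = a + b·45 = 4.662159 + 0.217199·45 = 14.436119

14.44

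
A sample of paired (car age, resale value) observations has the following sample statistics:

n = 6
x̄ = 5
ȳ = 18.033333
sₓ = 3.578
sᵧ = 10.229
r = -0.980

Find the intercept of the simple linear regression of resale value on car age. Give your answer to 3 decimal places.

32.042

b = r · sᵧ/sₓ = -0.98 · 10.229/3.578 = -2.801683
a = ȳ − b·x̄ = 18.033333 − (-2.801683)·5 = 32.041746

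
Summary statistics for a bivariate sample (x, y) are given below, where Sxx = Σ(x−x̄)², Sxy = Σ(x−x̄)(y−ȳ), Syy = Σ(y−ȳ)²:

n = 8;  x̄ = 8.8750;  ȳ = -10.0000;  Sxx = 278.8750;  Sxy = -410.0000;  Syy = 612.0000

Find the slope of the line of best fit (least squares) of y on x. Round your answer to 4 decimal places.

b = Sxy/Sxx = -410/278.875 = -1.470193

-1.4702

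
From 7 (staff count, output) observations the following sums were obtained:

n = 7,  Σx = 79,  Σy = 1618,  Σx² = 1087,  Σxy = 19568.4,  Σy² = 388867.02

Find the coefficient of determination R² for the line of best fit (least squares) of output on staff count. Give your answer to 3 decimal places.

Sxx = Σx² − (Σx)²/n = 1087 − 891.571429 = 195.428571
Sxy = Σxy − (Σx)(Σy)/n = 19568.4 − 18260.285714 = 1308.114286
Syy = Σy² − (Σy)²/n = 388867.02 − 373989.142857 = 14877.877143
R² = Sxy²/(Sxx·Syy) = (1308.114286)²/(195.428571·14877.877143) = 0.588522

0.589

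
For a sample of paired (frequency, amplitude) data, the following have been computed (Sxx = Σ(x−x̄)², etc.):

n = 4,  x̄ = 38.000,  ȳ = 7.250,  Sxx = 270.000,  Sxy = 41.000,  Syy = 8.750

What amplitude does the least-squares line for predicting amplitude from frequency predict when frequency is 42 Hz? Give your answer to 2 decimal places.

b = Sxy/Sxx = 41/270 = 0.151852
a = ȳ − b·x̄ = 7.25 − 0.151852·38 = 1.479630
ŷ(42) = a + b·42 = 1.479630 + 0.151852·42 = 7.857407

7.86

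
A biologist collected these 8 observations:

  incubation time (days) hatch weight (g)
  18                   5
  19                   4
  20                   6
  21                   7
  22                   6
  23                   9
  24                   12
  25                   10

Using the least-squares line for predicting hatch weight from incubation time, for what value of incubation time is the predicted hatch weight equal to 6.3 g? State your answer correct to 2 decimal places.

20.41

n = 8, Σx = 172, Σy = 59, Σxy = 1310, Σx² = 3740
Sxx = Σx² − (Σx)²/n = 3740 − 3698 = 42
Sxy = Σxy − (Σx)(Σy)/n = 1310 − 1268.5 = 41.5
b = Sxy/Sxx = 41.5/42 = 0.988095
a = ȳ − b·x̄ = 7.375 − 0.988095·21.5 = -13.869048
Set a + b·x = 6.3: x = (6.3 − (-13.869048)) / 0.988095 = 20.412048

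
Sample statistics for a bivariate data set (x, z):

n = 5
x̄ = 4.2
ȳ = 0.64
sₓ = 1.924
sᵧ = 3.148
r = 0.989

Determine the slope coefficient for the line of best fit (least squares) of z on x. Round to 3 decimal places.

b = r · sᵧ/sₓ = 0.989 · 3.148/1.924 = 1.618177

1.618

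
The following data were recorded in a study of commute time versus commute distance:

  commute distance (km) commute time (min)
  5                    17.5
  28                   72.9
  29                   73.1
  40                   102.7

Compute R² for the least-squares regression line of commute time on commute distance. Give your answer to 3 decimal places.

n = 4, Σx = 102, Σy = 266.2, Σxy = 8356.6, Σx² = 3250, Σy² = 21511.56
Sxx = Σx² − (Σx)²/n = 3250 − 2601 = 649
Sxy = Σxy − (Σx)(Σy)/n = 8356.6 − 6788.1 = 1568.5
Syy = Σy² − (Σy)²/n = 21511.56 − 17715.61 = 3795.95
R² = Sxy²/(Sxx·Syy) = (1568.5)²/(649·3795.95) = 0.998628

0.999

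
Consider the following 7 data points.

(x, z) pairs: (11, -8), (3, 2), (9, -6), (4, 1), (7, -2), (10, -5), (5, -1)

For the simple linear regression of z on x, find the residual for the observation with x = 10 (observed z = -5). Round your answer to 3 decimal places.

n = 7, Σx = 49, Σy = -19, Σxy = -201, Σx² = 401
Sxx = Σx² − (Σx)²/n = 401 − 343 = 58
Sxy = Σxy − (Σx)(Σy)/n = -201 − (-133) = -68
b = Sxy/Sxx = -68/58 = -1.172414
a = ȳ − b·x̄ = -2.714286 − (-1.172414)·7 = 5.492611
ŷ(10) = 5.492611 + (-1.172414)·10 = -6.231527
residual = y − ŷ = -5 − (-6.231527) = 1.231527

1.232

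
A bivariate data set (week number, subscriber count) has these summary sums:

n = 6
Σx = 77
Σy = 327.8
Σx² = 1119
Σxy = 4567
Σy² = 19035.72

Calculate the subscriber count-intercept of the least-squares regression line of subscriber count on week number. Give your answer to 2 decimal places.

Sxx = Σx² − (Σx)²/n = 1119 − 988.166667 = 130.833333
Sxy = Σxy − (Σx)(Σy)/n = 4567 − 4206.766667 = 360.233333
b = Sxy/Sxx = 360.233333/130.833333 = 2.753376
a = ȳ − b·x̄ = 54.633333 − 2.753376·12.833333 = 19.298344

19.30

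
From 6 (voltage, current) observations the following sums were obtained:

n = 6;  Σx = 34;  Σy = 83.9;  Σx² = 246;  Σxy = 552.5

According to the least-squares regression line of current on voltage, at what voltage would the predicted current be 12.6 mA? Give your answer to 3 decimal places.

Sxx = Σx² − (Σx)²/n = 246 − 192.666667 = 53.333333
Sxy = Σxy − (Σx)(Σy)/n = 552.5 − 475.433333 = 77.066667
b = Sxy/Sxx = 77.066667/53.333333 = 1.445
a = ȳ − b·x̄ = 13.983333 − 1.445·5.666667 = 5.795
Set a + b·x = 12.6: x = (12.6 − 5.795) / 1.445 = 4.709343

4.709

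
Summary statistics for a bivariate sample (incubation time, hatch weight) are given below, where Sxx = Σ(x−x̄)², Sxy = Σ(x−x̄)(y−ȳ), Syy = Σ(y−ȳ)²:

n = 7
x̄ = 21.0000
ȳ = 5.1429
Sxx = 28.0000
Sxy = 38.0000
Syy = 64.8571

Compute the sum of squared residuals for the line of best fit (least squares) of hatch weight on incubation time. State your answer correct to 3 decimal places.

13.286

b = Sxy/Sxx = 38/28 = 1.357143
SSE = Syy − b·Sxy = 64.8571 − 1.357143·38 = 13.285671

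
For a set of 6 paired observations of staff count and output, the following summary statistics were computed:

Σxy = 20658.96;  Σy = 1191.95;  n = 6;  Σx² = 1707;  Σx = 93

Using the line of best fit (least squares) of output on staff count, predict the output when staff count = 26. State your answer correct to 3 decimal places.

Sxx = Σx² − (Σx)²/n = 1707 − 1441.5 = 265.5
Sxy = Σxy − (Σx)(Σy)/n = 20658.96 − 18475.225 = 2183.735
b = Sxy/Sxx = 2183.735/265.5 = 8.224991
a = ȳ − b·x̄ = 198.658333 − 8.224991·15.5 = 71.170979
ŷ(26) = a + b·26 = 71.170979 + 8.224991·26 = 285.020734

285.021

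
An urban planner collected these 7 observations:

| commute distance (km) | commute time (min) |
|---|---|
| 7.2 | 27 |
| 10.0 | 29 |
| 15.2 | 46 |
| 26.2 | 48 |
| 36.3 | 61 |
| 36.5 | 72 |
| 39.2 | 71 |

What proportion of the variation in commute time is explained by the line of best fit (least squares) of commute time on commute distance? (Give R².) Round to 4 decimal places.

0.9275

n = 7, Σx = 170.6, Σy = 354, Σxy = 10066.7, Σx² = 5255.9, Σy² = 19936
Sxx = Σx² − (Σx)²/n = 5255.9 − 4157.765714 = 1098.134286
Sxy = Σxy − (Σx)(Σy)/n = 10066.7 − 8627.485714 = 1439.214286
Syy = Σy² − (Σy)²/n = 19936 − 17902.285714 = 2033.714286
R² = Sxy²/(Sxx·Syy) = (1439.214286)²/(1098.134286·2033.714286) = 0.927482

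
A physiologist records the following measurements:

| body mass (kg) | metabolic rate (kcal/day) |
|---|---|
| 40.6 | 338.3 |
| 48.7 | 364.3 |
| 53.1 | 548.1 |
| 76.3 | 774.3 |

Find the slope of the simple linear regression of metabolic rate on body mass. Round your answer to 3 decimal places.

n = 4, Σx = 218.7, Σy = 2025, Σxy = 119659.59, Σx² = 12661.35
Sxx = Σx² − (Σx)²/n = 12661.35 − 11957.4225 = 703.9275
Sxy = Σxy − (Σx)(Σy)/n = 119659.59 − 110716.875 = 8942.715
b = Sxy/Sxx = 8942.715/703.9275 = 12.704028

12.704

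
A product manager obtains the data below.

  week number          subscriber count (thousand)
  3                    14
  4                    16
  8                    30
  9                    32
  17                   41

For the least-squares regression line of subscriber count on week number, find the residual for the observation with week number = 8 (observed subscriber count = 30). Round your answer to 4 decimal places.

n = 5, Σx = 41, Σy = 133, Σxy = 1331, Σx² = 459
Sxx = Σx² − (Σx)²/n = 459 − 336.2 = 122.8
Sxy = Σxy − (Σx)(Σy)/n = 1331 − 1090.6 = 240.4
b = Sxy/Sxx = 240.4/122.8 = 1.957655
a = ȳ − b·x̄ = 26.6 − 1.957655·8.2 = 10.547231
ŷ(8) = 10.547231 + 1.957655·8 = 26.208469
residual = y − ŷ = 30 − 26.208469 = 3.791531

3.7915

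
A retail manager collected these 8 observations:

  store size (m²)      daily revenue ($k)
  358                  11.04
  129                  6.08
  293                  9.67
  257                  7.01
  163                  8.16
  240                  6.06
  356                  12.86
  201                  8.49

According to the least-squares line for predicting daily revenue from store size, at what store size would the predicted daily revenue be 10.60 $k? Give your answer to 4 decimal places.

n = 8, Σx = 1997, Σy = 69.37, Σxy = 18440.65, Σx² = 548009
Sxx = Σx² − (Σx)²/n = 548009 − 498501.125 = 49507.875
Sxy = Σxy − (Σx)(Σy)/n = 18440.65 − 17316.48625 = 1124.16375
b = Sxy/Sxx = 1124.16375/49507.875 = 0.022707
a = ȳ − b·x̄ = 8.67125 − 0.022707·249.625 = 3.003073
Set a + b·x = 10.60: x = (10.60 − 3.003073) / 0.022707 = 334.566641

334.5666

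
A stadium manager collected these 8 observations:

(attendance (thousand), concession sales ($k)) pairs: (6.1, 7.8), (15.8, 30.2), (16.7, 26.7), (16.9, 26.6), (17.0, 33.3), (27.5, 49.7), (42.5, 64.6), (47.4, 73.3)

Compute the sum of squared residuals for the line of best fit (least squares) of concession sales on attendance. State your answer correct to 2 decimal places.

92.66

n = 8, Σx = 189.9, Σy = 312.2, Σxy = 9572.94, Σx² = 5949.61, Σy² = 15518.36
Sxx = Σx² − (Σx)²/n = 5949.61 − 4507.75125 = 1441.85875
Sxy = Σxy − (Σx)(Σy)/n = 9572.94 − 7410.8475 = 2162.0925
Syy = Σy² − (Σy)²/n = 15518.36 − 12183.605 = 3334.755
b = Sxy/Sxx = 2162.0925/1441.85875 = 1.499518
SSE = Syy − b·Sxy = 3334.755 − 1.499518·2162.0925 = 92.659352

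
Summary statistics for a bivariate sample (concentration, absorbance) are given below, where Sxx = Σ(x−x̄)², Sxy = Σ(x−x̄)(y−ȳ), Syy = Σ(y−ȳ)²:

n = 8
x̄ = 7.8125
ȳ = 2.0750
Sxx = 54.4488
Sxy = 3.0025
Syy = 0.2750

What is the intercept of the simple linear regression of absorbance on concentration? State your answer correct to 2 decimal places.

1.64

b = Sxy/Sxx = 3.0025/54.4488 = 0.055144
a = ȳ − b·x̄ = 2.075 − 0.055144·7.8125 = 1.644191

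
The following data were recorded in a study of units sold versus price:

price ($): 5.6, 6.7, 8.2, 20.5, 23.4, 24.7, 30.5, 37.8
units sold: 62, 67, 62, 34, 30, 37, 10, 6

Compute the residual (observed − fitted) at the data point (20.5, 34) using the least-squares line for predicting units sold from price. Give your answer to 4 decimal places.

n = 8, Σx = 157.4, Σy = 308, Σxy = 4149.2, Σx² = 4080.48
Sxx = Σx² − (Σx)²/n = 4080.48 − 3096.845 = 983.635
Sxy = Σxy − (Σx)(Σy)/n = 4149.2 − 6059.9 = -1910.7
b = Sxy/Sxx = -1910.7/983.635 = -1.942489
a = ȳ − b·x̄ = 38.5 − (-1.942489)·19.675 = 76.718468
ŷ(20.5) = 76.718468 + (-1.942489)·20.5 = 36.897447
residual = y − ŷ = 34 − 36.897447 = -2.897447

-2.8974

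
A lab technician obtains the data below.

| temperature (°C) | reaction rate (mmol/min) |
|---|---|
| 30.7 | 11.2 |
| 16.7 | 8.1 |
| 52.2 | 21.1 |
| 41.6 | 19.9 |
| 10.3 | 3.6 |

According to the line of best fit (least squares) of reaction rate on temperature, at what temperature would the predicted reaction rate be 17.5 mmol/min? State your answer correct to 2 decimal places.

41.35

n = 5, Σx = 151.5, Σy = 63.9, Σxy = 2445.45, Σx² = 5782.87
Sxx = Σx² − (Σx)²/n = 5782.87 − 4590.45 = 1192.42
Sxy = Σxy − (Σx)(Σy)/n = 2445.45 − 1936.17 = 509.28
b = Sxy/Sxx = 509.28/1192.42 = 0.427098
a = ȳ − b·x̄ = 12.78 − 0.427098·30.3 = -0.161064
Set a + b·x = 17.5: x = (17.5 − (-0.161064)) / 0.427098 = 41.351332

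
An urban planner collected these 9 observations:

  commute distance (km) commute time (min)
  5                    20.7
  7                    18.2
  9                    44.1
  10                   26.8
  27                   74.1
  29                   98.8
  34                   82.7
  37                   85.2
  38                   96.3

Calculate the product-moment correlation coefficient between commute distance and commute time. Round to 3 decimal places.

n = 9, Σx = 196, Σy = 546.9, Σxy = 15385.3, Σx² = 5794, Σy² = 42047.05
Sxx = Σx² − (Σx)²/n = 5794 − 4268.444444 = 1525.555556
Sxy = Σxy − (Σx)(Σy)/n = 15385.3 − 11910.266667 = 3475.033333
Syy = Σy² − (Σy)²/n = 42047.05 − 33233.29 = 8813.76
r = Sxy/√(Sxx·Syy) = 3475.033333/√(13445880.533333) = 3475.033333/3666.862492 = 0.947686

0.948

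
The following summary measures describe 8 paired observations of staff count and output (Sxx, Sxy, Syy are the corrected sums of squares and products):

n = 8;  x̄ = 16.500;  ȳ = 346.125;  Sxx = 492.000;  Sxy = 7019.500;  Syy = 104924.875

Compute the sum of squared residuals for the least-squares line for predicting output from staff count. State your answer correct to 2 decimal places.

4775.73

b = Sxy/Sxx = 7019.5/492 = 14.267276
SSE = Syy − b·Sxy = 104924.875 − 14.267276·7019.5 = 4775.728150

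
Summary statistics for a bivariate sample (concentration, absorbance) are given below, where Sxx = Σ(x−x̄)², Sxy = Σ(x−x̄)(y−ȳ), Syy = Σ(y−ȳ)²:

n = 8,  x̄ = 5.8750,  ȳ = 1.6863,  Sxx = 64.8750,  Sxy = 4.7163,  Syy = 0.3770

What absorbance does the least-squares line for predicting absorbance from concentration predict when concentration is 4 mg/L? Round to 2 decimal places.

b = Sxy/Sxx = 4.7163/64.875 = 0.072698
a = ȳ − b·x̄ = 1.6863 − 0.072698·5.875 = 1.259198
ŷ(4) = a + b·4 = 1.259198 + 0.072698·4 = 1.549991

1.55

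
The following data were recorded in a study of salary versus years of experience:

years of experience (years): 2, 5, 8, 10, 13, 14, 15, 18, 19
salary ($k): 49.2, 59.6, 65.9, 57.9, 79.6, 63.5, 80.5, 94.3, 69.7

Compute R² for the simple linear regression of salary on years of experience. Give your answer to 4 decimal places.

n = 9, Σx = 104, Σy = 620.2, Σxy = 7655.6, Σx² = 1468, Σy² = 44267.26
Sxx = Σx² − (Σx)²/n = 1468 − 1201.777778 = 266.222222
Sxy = Σxy − (Σx)(Σy)/n = 7655.6 − 7166.755556 = 488.844444
Syy = Σy² − (Σy)²/n = 44267.26 − 42738.671111 = 1528.588889
R² = Sxy²/(Sxx·Syy) = (488.844444)²/(266.222222·1528.588889) = 0.587227

0.5872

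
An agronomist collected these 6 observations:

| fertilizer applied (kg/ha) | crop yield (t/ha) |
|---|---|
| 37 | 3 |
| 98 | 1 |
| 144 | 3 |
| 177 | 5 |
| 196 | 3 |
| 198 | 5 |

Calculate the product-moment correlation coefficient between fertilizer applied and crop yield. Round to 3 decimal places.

0.565

n = 6, Σx = 850, Σy = 20, Σxy = 3104, Σx² = 140658, Σy² = 78
Sxx = Σx² − (Σx)²/n = 140658 − 120416.666667 = 20241.333333
Sxy = Σxy − (Σx)(Σy)/n = 3104 − 2833.333333 = 270.666667
Syy = Σy² − (Σy)²/n = 78 − 66.666667 = 11.333333
r = Sxy/√(Sxx·Syy) = 270.666667/√(229401.777778) = 270.666667/478.959056 = 0.565114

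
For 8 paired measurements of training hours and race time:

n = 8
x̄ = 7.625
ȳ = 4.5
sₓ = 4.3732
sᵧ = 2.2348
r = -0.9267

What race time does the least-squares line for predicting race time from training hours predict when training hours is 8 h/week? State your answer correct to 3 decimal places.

b = r · sᵧ/sₓ = -0.9267 · 2.2348/4.3732 = -0.473564
a = ȳ − b·x̄ = 4.5 − (-0.473564)·7.625 = 8.110924
ŷ(8) = a + b·8 = 8.110924 + (-0.473564)·8 = 4.322414

4.322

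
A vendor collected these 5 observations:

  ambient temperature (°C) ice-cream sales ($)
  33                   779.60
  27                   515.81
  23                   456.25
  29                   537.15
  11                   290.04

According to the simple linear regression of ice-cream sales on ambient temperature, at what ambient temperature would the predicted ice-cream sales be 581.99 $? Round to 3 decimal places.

n = 5, Σx = 123, Σy = 2578.85, Σxy = 68915.21, Σx² = 3309
Sxx = Σx² − (Σx)²/n = 3309 − 3025.8 = 283.2
Sxy = Σxy − (Σx)(Σy)/n = 68915.21 − 63439.71 = 5475.5
b = Sxy/Sxx = 5475.5/283.2 = 19.334393
a = ȳ − b·x̄ = 515.77 − 19.334393·24.6 = 40.143941
Set a + b·x = 581.99: x = (581.99 − 40.143941) / 19.334393 = 28.024985

28.025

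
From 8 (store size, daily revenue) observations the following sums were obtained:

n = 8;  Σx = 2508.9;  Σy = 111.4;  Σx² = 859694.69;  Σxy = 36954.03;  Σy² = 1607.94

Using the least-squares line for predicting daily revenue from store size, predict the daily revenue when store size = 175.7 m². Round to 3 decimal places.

10.107

Sxx = Σx² − (Σx)²/n = 859694.69 − 786822.40125 = 72872.28875
Sxy = Σxy − (Σx)(Σy)/n = 36954.03 − 34936.4325 = 2017.5975
b = Sxy/Sxx = 2017.5975/72872.28875 = 0.027687
a = ȳ − b·x̄ = 13.925 − 0.027687·313.6125 = 5.242086
ŷ(175.7) = a + b·175.7 = 5.242086 + 0.027687·175.7 = 10.106650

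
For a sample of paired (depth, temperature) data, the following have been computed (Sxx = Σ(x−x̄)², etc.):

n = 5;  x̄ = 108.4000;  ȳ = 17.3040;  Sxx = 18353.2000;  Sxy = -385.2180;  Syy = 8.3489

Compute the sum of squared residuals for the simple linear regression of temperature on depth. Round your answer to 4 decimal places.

0.2635

b = Sxy/Sxx = -385.218/18353.2 = -0.020989
SSE = Syy − b·Sxy = 8.3489 − (-0.020989)·(-385.218) = 0.263503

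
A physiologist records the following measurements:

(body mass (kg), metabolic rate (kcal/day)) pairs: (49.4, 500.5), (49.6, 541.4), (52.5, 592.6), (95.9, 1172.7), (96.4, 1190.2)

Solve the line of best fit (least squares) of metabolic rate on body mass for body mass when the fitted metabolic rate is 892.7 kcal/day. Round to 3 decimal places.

n = 5, Σx = 343.8, Σy = 3997.4, Σxy = 309886.85, Σx² = 26146.54
Sxx = Σx² − (Σx)²/n = 26146.54 − 23639.688 = 2506.852
Sxy = Σxy − (Σx)(Σy)/n = 309886.85 − 274861.224 = 35025.626
b = Sxy/Sxx = 35025.626/2506.852 = 13.971956
a = ȳ − b·x̄ = 799.48 − 13.971956·68.76 = -161.231699
Set a + b·x = 892.7: x = (892.7 − (-161.231699)) / 13.971956 = 75.431936

75.432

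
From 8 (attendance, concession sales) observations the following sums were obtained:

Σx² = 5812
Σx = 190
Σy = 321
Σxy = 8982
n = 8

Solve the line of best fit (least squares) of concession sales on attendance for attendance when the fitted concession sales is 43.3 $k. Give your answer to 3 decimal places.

26.788

Sxx = Σx² − (Σx)²/n = 5812 − 4512.5 = 1299.5
Sxy = Σxy − (Σx)(Σy)/n = 8982 − 7623.75 = 1358.25
b = Sxy/Sxx = 1358.25/1299.5 = 1.045210
a = ȳ − b·x̄ = 40.125 − 1.045210·23.75 = 15.301270
Set a + b·x = 43.3: x = (43.3 − 15.301270) / 1.045210 = 26.787668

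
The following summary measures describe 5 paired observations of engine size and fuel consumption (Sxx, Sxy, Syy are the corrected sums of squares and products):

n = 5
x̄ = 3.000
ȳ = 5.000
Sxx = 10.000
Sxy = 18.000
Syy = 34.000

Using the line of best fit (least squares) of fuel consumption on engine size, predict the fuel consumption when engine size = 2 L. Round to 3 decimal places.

b = Sxy/Sxx = 18/10 = 1.8
a = ȳ − b·x̄ = 5 − 1.8·3 = -0.4
ŷ(2) = a + b·2 = -0.4 + 1.8·2 = 3.2

3.200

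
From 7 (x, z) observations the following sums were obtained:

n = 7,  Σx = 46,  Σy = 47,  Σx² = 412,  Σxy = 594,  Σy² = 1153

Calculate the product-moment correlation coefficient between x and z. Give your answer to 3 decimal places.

0.941

Sxx = Σx² − (Σx)²/n = 412 − 302.285714 = 109.714286
Sxy = Σxy − (Σx)(Σy)/n = 594 − 308.857143 = 285.142857
Syy = Σy² − (Σy)²/n = 1153 − 315.571429 = 837.428571
r = Sxy/√(Sxx·Syy) = 285.142857/√(91877.877551) = 285.142857/303.113638 = 0.940713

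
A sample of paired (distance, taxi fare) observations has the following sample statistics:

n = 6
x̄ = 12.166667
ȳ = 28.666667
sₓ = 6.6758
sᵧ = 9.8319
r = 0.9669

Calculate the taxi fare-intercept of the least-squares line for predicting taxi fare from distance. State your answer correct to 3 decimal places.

b = r · sᵧ/sₓ = 0.9669 · 9.8319/6.6758 = 1.424019
a = ȳ − b·x̄ = 28.666667 − 1.424019·12.166667 = 11.341106

11.341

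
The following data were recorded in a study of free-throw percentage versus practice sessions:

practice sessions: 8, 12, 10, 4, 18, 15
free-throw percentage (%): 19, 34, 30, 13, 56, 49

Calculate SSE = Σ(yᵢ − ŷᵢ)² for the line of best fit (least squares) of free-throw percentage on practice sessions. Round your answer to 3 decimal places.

n = 6, Σx = 67, Σy = 201, Σxy = 2655, Σx² = 873, Σy² = 8123
Sxx = Σx² − (Σx)²/n = 873 − 748.166667 = 124.833333
Sxy = Σxy − (Σx)(Σy)/n = 2655 − 2244.5 = 410.5
Syy = Σy² − (Σy)²/n = 8123 − 6733.5 = 1389.5
b = Sxy/Sxx = 410.5/124.833333 = 3.288385
SSE = Syy − b·Sxy = 1389.5 − 3.288385·410.5 = 39.618158

39.618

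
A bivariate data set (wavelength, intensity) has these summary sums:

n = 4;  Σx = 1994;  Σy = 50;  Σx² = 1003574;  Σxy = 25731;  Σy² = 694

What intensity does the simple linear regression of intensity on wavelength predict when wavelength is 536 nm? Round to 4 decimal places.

15.6600

Sxx = Σx² − (Σx)²/n = 1003574 − 994009 = 9565
Sxy = Σxy − (Σx)(Σy)/n = 25731 − 24925 = 806
b = Sxy/Sxx = 806/9565 = 0.084266
a = ȳ − b·x̄ = 12.5 − 0.084266·498.5 = -29.506377
ŷ(536) = a + b·536 = -29.506377 + 0.084266·536 = 15.659958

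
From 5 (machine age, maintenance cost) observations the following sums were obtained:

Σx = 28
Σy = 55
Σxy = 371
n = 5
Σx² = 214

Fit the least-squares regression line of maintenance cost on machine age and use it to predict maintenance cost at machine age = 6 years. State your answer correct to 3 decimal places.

11.441

Sxx = Σx² − (Σx)²/n = 214 − 156.8 = 57.2
Sxy = Σxy − (Σx)(Σy)/n = 371 − 308 = 63
b = Sxy/Sxx = 63/57.2 = 1.101399
a = ȳ − b·x̄ = 11 − 1.101399·5.6 = 4.832168
ŷ(6) = a + b·6 = 4.832168 + 1.101399·6 = 11.440559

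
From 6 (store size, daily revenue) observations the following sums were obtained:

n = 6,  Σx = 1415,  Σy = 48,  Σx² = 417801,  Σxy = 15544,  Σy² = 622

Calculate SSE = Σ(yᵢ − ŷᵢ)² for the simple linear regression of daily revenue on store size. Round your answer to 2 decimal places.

Sxx = Σx² − (Σx)²/n = 417801 − 333704.166667 = 84096.833333
Sxy = Σxy − (Σx)(Σy)/n = 15544 − 11320 = 4224
Syy = Σy² − (Σy)²/n = 622 − 384 = 238
b = Sxy/Sxx = 4224/84096.833333 = 0.050228
SSE = Syy − b·Sxy = 238 − 0.050228·4224 = 25.837719

25.84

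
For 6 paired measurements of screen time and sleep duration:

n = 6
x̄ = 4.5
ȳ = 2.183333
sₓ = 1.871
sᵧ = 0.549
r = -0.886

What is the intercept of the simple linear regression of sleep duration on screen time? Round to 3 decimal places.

3.353

b = r · sᵧ/sₓ = -0.886 · 0.549/1.871 = -0.259975
a = ȳ − b·x̄ = 2.183333 − (-0.259975)·4.5 = 3.353222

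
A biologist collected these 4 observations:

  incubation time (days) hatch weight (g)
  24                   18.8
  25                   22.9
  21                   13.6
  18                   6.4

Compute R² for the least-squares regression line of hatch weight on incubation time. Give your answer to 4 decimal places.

n = 4, Σx = 88, Σy = 61.7, Σxy = 1424.5, Σx² = 1966, Σy² = 1103.77
Sxx = Σx² − (Σx)²/n = 1966 − 1936 = 30
Sxy = Σxy − (Σx)(Σy)/n = 1424.5 − 1357.4 = 67.1
Syy = Σy² − (Σy)²/n = 1103.77 − 951.7225 = 152.0475
R² = Sxy²/(Sxx·Syy) = (67.1)²/(30·152.0475) = 0.987062

0.9871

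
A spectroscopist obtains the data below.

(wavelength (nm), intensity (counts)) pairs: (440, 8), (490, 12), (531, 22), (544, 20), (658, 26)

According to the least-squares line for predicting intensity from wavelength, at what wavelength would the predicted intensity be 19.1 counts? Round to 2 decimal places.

550.49

n = 5, Σx = 2663, Σy = 88, Σxy = 49070, Σx² = 1444561
Sxx = Σx² − (Σx)²/n = 1444561 − 1418313.8 = 26247.2
Sxy = Σxy − (Σx)(Σy)/n = 49070 − 46868.8 = 2201.2
b = Sxy/Sxx = 2201.2/26247.2 = 0.083864
a = ȳ − b·x̄ = 17.6 − 0.083864·532.6 = -27.066064
Set a + b·x = 19.1: x = (19.1 − (-27.066064)) / 0.083864 = 550.486062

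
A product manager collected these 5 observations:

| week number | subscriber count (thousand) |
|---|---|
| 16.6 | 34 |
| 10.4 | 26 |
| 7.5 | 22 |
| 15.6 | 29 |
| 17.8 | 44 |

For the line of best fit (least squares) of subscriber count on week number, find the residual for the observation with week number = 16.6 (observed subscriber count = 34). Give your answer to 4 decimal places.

n = 5, Σx = 67.9, Σy = 155, Σxy = 2235.4, Σx² = 1000.17
Sxx = Σx² − (Σx)²/n = 1000.17 − 922.082 = 78.088
Sxy = Σxy − (Σx)(Σy)/n = 2235.4 − 2104.9 = 130.5
b = Sxy/Sxx = 130.5/78.088 = 1.671191
a = ȳ − b·x̄ = 31 − 1.671191·13.58 = 8.305220
ŷ(16.6) = 8.305220 + 1.671191·16.6 = 36.046998
residual = y − ŷ = 34 − 36.046998 = -2.046998

-2.0470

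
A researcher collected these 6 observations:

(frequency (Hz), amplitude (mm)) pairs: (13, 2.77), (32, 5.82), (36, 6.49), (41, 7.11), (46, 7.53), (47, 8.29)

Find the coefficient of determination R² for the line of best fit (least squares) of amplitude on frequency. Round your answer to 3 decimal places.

0.988

n = 6, Σx = 215, Σy = 38.01, Σxy = 1483.41, Σx² = 8495, Σy² = 259.6425
Sxx = Σx² − (Σx)²/n = 8495 − 7704.166667 = 790.833333
Sxy = Σxy − (Σx)(Σy)/n = 1483.41 − 1362.025 = 121.385
Syy = Σy² − (Σy)²/n = 259.6425 − 240.79335 = 18.84915
R² = Sxy²/(Sxx·Syy) = (121.385)²/(790.833333·18.84915) = 0.988447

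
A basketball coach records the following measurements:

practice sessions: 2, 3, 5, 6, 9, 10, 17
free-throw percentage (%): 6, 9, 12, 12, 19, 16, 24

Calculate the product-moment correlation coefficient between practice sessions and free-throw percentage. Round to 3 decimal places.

0.964

n = 7, Σx = 52, Σy = 98, Σxy = 910, Σx² = 544, Σy² = 1598
Sxx = Σx² − (Σx)²/n = 544 − 386.285714 = 157.714286
Sxy = Σxy − (Σx)(Σy)/n = 910 − 728 = 182
Syy = Σy² − (Σy)²/n = 1598 − 1372 = 226
r = Sxy/√(Sxx·Syy) = 182/√(35643.428571) = 182/188.794673 = 0.964010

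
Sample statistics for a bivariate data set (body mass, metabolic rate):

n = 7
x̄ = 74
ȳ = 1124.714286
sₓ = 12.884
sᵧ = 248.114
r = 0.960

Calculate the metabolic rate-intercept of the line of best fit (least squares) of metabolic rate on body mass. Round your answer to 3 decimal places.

-243.341

b = r · sᵧ/sₓ = 0.96 · 248.114/12.884 = 18.487228
a = ȳ − b·x̄ = 1124.714286 − 18.487228·74 = -243.340554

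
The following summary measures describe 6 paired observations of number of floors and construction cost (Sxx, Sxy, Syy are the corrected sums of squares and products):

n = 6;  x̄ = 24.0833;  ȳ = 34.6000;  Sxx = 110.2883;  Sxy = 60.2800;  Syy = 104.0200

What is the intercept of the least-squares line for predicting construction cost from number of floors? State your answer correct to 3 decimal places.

b = Sxy/Sxx = 60.28/110.2883 = 0.546567
a = ȳ − b·x̄ = 34.6 − 0.546567·24.0833 = 21.436851

21.437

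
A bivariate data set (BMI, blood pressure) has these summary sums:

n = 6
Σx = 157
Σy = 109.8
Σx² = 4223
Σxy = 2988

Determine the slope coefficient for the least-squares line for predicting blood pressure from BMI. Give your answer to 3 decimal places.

1.001

Sxx = Σx² − (Σx)²/n = 4223 − 4108.166667 = 114.833333
Sxy = Σxy − (Σx)(Σy)/n = 2988 − 2873.1 = 114.9
b = Sxy/Sxx = 114.9/114.833333 = 1.000581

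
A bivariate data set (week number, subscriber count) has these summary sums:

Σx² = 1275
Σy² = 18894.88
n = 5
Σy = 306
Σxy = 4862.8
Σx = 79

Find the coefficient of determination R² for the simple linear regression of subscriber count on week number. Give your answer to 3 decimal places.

Sxx = Σx² − (Σx)²/n = 1275 − 1248.2 = 26.8
Sxy = Σxy − (Σx)(Σy)/n = 4862.8 − 4834.8 = 28
Syy = Σy² − (Σy)²/n = 18894.88 − 18727.2 = 167.68
R² = Sxy²/(Sxx·Syy) = (28)²/(26.8·167.68) = 0.174462

0.174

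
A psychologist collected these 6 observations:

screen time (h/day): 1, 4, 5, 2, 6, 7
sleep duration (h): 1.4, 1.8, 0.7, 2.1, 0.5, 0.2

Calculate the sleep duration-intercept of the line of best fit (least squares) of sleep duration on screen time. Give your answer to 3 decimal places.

2.237

n = 6, Σx = 25, Σy = 6.7, Σxy = 20.7, Σx² = 131
Sxx = Σx² − (Σx)²/n = 131 − 104.166667 = 26.833333
Sxy = Σxy − (Σx)(Σy)/n = 20.7 − 27.916667 = -7.216667
b = Sxy/Sxx = -7.216667/26.833333 = -0.268944
a = ȳ − b·x̄ = 1.116667 − (-0.268944)·4.166667 = 2.237267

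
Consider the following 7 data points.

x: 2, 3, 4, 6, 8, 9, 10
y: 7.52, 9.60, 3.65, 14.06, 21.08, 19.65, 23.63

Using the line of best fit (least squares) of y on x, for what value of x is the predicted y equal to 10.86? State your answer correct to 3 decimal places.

4.517

n = 7, Σx = 42, Σy = 99.19, Σxy = 724.59, Σx² = 310
Sxx = Σx² − (Σx)²/n = 310 − 252 = 58
Sxy = Σxy − (Σx)(Σy)/n = 724.59 − 595.14 = 129.45
b = Sxy/Sxx = 129.45/58 = 2.231897
a = ȳ − b·x̄ = 14.17 − 2.231897·6 = 0.778621
Set a + b·x = 10.86: x = (10.86 − 0.778621) / 2.231897 = 4.516956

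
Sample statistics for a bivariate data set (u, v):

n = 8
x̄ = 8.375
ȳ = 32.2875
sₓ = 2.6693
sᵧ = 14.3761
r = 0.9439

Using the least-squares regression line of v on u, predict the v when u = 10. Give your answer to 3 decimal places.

b = r · sᵧ/sₓ = 0.9439 · 14.3761/2.6693 = 5.083580
a = ȳ − b·x̄ = 32.2875 − 5.083580·8.375 = -10.287485
ŷ(10) = a + b·10 = -10.287485 + 5.083580·10 = 40.548318

40.548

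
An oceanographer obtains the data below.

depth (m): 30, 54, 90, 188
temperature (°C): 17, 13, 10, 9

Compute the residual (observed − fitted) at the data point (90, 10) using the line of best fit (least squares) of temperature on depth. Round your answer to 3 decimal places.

n = 4, Σx = 362, Σy = 49, Σxy = 3804, Σx² = 47260
Sxx = Σx² − (Σx)²/n = 47260 − 32761 = 14499
Sxy = Σxy − (Σx)(Σy)/n = 3804 − 4434.5 = -630.5
b = Sxy/Sxx = -630.5/14499 = -0.043486
a = ȳ − b·x̄ = 12.25 − (-0.043486)·90.5 = 16.185461
ŷ(90) = 16.185461 + (-0.043486)·90 = 12.271743
residual = y − ŷ = 10 − 12.271743 = -2.271743

-2.272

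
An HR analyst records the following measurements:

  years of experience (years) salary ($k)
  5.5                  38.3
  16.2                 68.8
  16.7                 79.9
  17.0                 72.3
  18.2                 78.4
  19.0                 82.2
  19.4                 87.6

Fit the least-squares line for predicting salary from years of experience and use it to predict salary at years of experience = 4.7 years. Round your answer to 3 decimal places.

34.875

n = 7, Σx = 112, Σy = 507.5, Σxy = 8576.76, Σx² = 1929.18
Sxx = Σx² − (Σx)²/n = 1929.18 − 1792 = 137.18
Sxy = Σxy − (Σx)(Σy)/n = 8576.76 − 8120 = 456.76
b = Sxy/Sxx = 456.76/137.18 = 3.329640
a = ȳ − b·x̄ = 72.5 − 3.329640·16 = 19.225762
ŷ(4.7) = a + b·4.7 = 19.225762 + 3.329640·4.7 = 34.875069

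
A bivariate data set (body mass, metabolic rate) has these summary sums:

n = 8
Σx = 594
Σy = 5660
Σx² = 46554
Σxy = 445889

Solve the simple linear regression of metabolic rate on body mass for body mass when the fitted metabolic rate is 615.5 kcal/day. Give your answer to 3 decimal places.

Sxx = Σx² − (Σx)²/n = 46554 − 44104.5 = 2449.5
Sxy = Σxy − (Σx)(Σy)/n = 445889 − 420255 = 25634
b = Sxy/Sxx = 25634/2449.5 = 10.464993
a = ȳ − b·x̄ = 707.5 − 10.464993·74.25 = -69.525720
Set a + b·x = 615.5: x = (615.5 − (-69.525720)) / 10.464993 = 65.458785

65.459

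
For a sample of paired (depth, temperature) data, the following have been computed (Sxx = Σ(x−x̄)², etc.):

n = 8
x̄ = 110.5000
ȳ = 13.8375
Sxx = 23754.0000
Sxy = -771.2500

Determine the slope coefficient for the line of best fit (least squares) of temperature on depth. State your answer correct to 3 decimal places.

-0.032

b = Sxy/Sxx = -771.25/23754 = -0.032468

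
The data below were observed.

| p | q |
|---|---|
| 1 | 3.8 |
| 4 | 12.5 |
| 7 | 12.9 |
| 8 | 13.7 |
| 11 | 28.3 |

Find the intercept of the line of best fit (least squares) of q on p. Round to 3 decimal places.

1.212

n = 5, Σx = 31, Σy = 71.2, Σxy = 565, Σx² = 251
Sxx = Σx² − (Σx)²/n = 251 − 192.2 = 58.8
Sxy = Σxy − (Σx)(Σy)/n = 565 − 441.44 = 123.56
b = Sxy/Sxx = 123.56/58.8 = 2.101361
a = ȳ − b·x̄ = 14.24 − 2.101361·6.2 = 1.211565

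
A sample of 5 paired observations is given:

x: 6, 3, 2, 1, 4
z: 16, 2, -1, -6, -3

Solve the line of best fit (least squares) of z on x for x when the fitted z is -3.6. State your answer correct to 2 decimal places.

n = 5, Σx = 16, Σy = 8, Σxy = 82, Σx² = 66
Sxx = Σx² − (Σx)²/n = 66 − 51.2 = 14.8
Sxy = Σxy − (Σx)(Σy)/n = 82 − 25.6 = 56.4
b = Sxy/Sxx = 56.4/14.8 = 3.810811
a = ȳ − b·x̄ = 1.6 − 3.810811·3.2 = -10.594595
Set a + b·x = -3.6: x = (-3.6 − (-10.594595)) / 3.810811 = 1.835461

1.84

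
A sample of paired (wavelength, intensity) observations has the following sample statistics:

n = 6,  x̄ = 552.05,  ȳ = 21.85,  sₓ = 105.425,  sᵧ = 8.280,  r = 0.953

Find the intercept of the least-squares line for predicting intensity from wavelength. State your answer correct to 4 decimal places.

-19.4698

b = r · sᵧ/sₓ = 0.953 · 8.28/105.425 = 0.074848
a = ȳ − b·x̄ = 21.85 − 0.074848·552.05 = -19.469784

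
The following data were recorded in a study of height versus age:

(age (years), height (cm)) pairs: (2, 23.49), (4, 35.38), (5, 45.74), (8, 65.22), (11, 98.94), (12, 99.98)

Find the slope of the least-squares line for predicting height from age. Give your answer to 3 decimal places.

n = 6, Σx = 42, Σy = 368.75, Σxy = 3227.06, Σx² = 374
Sxx = Σx² − (Σx)²/n = 374 − 294 = 80
Sxy = Σxy − (Σx)(Σy)/n = 3227.06 − 2581.25 = 645.81
b = Sxy/Sxx = 645.81/80 = 8.072625

8.073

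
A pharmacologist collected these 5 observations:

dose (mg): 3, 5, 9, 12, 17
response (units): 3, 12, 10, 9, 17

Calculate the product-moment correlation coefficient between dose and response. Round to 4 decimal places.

n = 5, Σx = 46, Σy = 51, Σxy = 556, Σx² = 548, Σy² = 623
Sxx = Σx² − (Σx)²/n = 548 − 423.2 = 124.8
Sxy = Σxy − (Σx)(Σy)/n = 556 − 469.2 = 86.8
Syy = Σy² − (Σy)²/n = 623 − 520.2 = 102.8
r = Sxy/√(Sxx·Syy) = 86.8/√(12829.44) = 86.8/113.267118 = 0.766330

0.7663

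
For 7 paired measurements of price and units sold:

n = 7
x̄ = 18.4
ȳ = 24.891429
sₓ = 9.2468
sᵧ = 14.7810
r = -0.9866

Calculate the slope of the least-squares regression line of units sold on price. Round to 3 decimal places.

b = r · sᵧ/sₓ = -0.9866 · 14.781/9.2468 = -1.577079

-1.577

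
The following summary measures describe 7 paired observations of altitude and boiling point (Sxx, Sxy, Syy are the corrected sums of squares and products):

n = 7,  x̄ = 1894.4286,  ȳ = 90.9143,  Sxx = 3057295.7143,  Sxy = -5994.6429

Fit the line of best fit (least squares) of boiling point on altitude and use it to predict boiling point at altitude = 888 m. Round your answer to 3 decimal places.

92.888

b = Sxy/Sxx = -5994.6429/3057295.7143 = -0.001961
a = ȳ − b·x̄ = 90.9143 − (-0.001961)·1894.4286 = 94.628832
ŷ(888) = a + b·888 = 94.628832 + (-0.001961)·888 = 92.887671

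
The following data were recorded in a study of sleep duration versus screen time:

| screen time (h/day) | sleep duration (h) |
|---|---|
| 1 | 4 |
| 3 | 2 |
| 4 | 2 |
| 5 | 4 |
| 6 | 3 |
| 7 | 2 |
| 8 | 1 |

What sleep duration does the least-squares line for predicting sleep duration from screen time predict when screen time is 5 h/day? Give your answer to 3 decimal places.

2.533

n = 7, Σx = 34, Σy = 18, Σxy = 78, Σx² = 200
Sxx = Σx² − (Σx)²/n = 200 − 165.142857 = 34.857143
Sxy = Σxy − (Σx)(Σy)/n = 78 − 87.428571 = -9.428571
b = Sxy/Sxx = -9.428571/34.857143 = -0.270492
a = ȳ − b·x̄ = 2.571429 − (-0.270492)·4.857143 = 3.885246
ŷ(5) = a + b·5 = 3.885246 + (-0.270492)·5 = 2.532787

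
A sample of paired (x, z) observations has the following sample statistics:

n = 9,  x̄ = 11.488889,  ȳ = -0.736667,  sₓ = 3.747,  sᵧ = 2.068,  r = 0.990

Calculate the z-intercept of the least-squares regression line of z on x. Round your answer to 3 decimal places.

b = r · sᵧ/sₓ = 0.99 · 2.068/3.747 = 0.546389
a = ȳ − b·x̄ = -0.736667 − 0.546389·11.488889 = -7.014071

-7.014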